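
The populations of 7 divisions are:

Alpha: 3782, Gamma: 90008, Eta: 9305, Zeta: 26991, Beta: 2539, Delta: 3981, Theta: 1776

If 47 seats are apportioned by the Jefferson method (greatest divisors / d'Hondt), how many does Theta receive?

0

Standard divisor 138382/47 ≈ 2944.298; standard quotas: Alpha 1.285, Gamma 30.570, Eta 3.160, Zeta 9.167, Beta 0.862, Delta 1.352, Theta 0.603.
Rounding down gives 1, 30, 3, 9, 0, 1, 0 = 44 seats, so the divisor must be adjusted.
With modified divisor 2710: modified quotas Alpha 1.396, Gamma 33.213, Eta 3.434, Zeta 9.960, Beta 0.937, Delta 1.469, Theta 0.655.
Rounding down: Alpha 1, Gamma 33, Eta 3, Zeta 9, Beta 0, Delta 1, Theta 0 (total 47).
Theta receives 0.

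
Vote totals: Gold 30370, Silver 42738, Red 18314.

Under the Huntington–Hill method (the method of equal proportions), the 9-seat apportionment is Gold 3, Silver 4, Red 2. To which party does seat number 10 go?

Silver

Priority for the next seat is population ÷ (√(s·(s+1))).
Priorities: Gold 8767.064, Silver 9556.507, Red 7476.659.
Highest priority: Silver.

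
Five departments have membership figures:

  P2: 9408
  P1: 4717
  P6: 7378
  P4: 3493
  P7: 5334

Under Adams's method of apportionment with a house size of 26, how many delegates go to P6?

Standard divisor 30330/26 ≈ 1166.538; standard quotas: P2 8.065, P1 4.044, P6 6.325, P4 2.994, P7 4.573.
Rounding up gives 9, 5, 7, 3, 5 = 29 seats, so the divisor must be adjusted.
With modified divisor 1300: modified quotas P2 7.237, P1 3.628, P6 5.675, P4 2.687, P7 4.103.
Rounding up: P2 8, P1 4, P6 6, P4 3, P7 5 (total 26).
P6 receives 6.

6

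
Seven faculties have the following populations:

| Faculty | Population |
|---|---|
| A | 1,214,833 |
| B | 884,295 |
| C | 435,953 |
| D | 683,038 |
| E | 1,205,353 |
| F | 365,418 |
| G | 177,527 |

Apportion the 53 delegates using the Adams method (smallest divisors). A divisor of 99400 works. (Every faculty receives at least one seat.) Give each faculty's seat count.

With modified divisor 99400: modified quotas A 12.222, B 8.896, C 4.386, D 6.872, E 12.126, F 3.676, G 1.786.
Rounding up: A 13, B 9, C 5, D 7, E 13, F 4, G 2 (total 53).

A=13, B=9, C=5, D=7, E=13, F=4, G=2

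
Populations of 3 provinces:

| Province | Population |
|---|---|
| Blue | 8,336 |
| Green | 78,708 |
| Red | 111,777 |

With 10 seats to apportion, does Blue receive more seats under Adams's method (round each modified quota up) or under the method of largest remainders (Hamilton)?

Adams: Blue 1, Green 4, Red 5.
Hamilton: Blue 0, Green 4, Red 6.
Blue gets 1 under Adams and 0 under Hamilton.

Adams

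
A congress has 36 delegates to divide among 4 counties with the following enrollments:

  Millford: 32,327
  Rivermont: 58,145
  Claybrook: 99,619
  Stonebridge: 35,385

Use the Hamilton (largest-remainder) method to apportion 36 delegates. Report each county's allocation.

Millford 5, Rivermont 9, Claybrook 16, Stonebridge 6

Standard divisor: 225476 ÷ 36 ≈ 6263.222.
Standard quotas: Millford 5.1614, Rivermont 9.2836, Claybrook 15.9054, Stonebridge 5.6496.
Lower quotas: Millford 5, Rivermont 9, Claybrook 15, Stonebridge 5 (sum 34, leaving 2 seats).
Remainders in descending order: Claybrook 0.9054, Stonebridge 0.6496, Rivermont 0.2836, Millford 0.1614.
Largest remainders: Claybrook, Stonebridge receive the extra seats.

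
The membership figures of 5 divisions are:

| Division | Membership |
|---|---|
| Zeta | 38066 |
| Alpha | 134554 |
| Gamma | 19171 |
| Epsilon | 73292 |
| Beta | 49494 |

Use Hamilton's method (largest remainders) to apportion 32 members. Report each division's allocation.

Standard divisor: 314577 ÷ 32 ≈ 9830.531.
Standard quotas: Zeta 3.8722, Alpha 13.6874, Gamma 1.9501, Epsilon 7.4555, Beta 5.0347.
Lower quotas: Zeta 3, Alpha 13, Gamma 1, Epsilon 7, Beta 5 (sum 29, leaving 3 seats).
Remainders in descending order: Gamma 0.9501, Zeta 0.8722, Alpha 0.6874, Epsilon 0.4555, Beta 0.0347.
The surplus seats go to Gamma, Zeta, Alpha.

Zeta=4, Alpha=14, Gamma=2, Epsilon=7, Beta=5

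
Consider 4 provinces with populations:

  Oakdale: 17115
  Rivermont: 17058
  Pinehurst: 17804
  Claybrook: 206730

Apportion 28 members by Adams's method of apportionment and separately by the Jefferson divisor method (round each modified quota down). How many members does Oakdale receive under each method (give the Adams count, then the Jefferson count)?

2 and 1

Adams: Oakdale 2, Rivermont 2, Pinehurst 2, Claybrook 22.
Jefferson: Oakdale 1, Rivermont 1, Pinehurst 2, Claybrook 24.
Oakdale gets 2 under Adams and 1 under Jefferson.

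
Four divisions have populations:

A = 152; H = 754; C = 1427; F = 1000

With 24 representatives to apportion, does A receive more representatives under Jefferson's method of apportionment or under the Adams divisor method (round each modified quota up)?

Adams

Jefferson: A 1, H 5, C 11, F 7.
Adams: A 2, H 5, C 10, F 7.
A gets 1 under Jefferson and 2 under Adams.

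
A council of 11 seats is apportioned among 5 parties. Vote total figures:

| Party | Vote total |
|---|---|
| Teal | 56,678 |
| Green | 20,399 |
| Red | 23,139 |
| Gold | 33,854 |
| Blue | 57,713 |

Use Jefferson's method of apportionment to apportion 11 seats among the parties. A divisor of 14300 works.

With modified divisor 14300: modified quotas Teal 3.963, Green 1.427, Red 1.618, Gold 2.367, Blue 4.036.
Rounding down: Teal 3, Green 1, Red 1, Gold 2, Blue 4 (total 11).

Teal=3, Green=1, Red=1, Gold=2, Blue=4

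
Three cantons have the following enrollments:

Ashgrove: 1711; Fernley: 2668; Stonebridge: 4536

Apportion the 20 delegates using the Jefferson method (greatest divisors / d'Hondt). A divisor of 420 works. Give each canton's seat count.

Ashgrove: 4; Fernley: 6; Stonebridge: 10

With modified divisor 420: modified quotas Ashgrove 4.074, Fernley 6.352, Stonebridge 10.800.
Rounding down: Ashgrove 4, Fernley 6, Stonebridge 10 (total 20).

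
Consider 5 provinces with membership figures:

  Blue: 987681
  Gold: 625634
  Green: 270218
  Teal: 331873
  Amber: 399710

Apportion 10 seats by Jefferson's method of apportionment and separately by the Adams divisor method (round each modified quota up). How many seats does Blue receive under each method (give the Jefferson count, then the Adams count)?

4 and 3

Jefferson: Blue 4, Gold 3, Green 1, Teal 1, Amber 1.
Adams: Blue 3, Gold 2, Green 1, Teal 2, Amber 2.
Blue gets 4 under Jefferson and 3 under Adams.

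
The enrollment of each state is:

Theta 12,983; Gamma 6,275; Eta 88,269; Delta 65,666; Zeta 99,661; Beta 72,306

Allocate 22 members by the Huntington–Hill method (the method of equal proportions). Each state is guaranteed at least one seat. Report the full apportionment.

Theta: 1, Gamma: 1, Eta: 5, Delta: 4, Zeta: 6, Beta: 5

With divisor 16142: modified quotas Theta 0.804, Gamma 0.389, Eta 5.468, Delta 4.068, Zeta 6.174, Beta 4.479.
Geometric-mean thresholds: Theta (min 1), Gamma (min 1), Eta √(5·6)=5.477, Delta √(4·5)=4.472, Zeta √(6·7)=6.481, Beta √(4·5)=4.472.
Each quota rounded against its threshold gives Theta 1, Gamma 1, Eta 5, Delta 4, Zeta 6, Beta 5 (total 22).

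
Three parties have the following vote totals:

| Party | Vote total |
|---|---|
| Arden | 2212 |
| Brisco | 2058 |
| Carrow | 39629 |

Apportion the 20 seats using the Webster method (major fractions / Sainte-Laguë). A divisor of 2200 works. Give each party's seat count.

Arden: 1, Brisco: 1, Carrow: 18

With modified divisor 2200: modified quotas Arden 1.005, Brisco 0.935, Carrow 18.013.
Rounding to the nearest integer: Arden 1, Brisco 1, Carrow 18 (total 20).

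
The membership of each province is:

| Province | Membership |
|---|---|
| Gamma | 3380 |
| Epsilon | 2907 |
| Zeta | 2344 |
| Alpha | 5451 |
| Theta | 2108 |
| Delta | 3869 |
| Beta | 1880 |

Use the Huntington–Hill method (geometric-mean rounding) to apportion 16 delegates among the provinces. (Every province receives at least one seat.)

With divisor 1435: modified quotas Gamma 2.355, Epsilon 2.026, Zeta 1.633, Alpha 3.799, Theta 1.469, Delta 2.696, Beta 1.310.
Geometric-mean thresholds: Gamma √(2·3)=2.449, Epsilon √(2·3)=2.449, Zeta √(1·2)=1.414, Alpha √(3·4)=3.464, Theta √(1·2)=1.414, Delta √(2·3)=2.449, Beta √(1·2)=1.414.
Each quota rounded against its threshold gives Gamma 2, Epsilon 2, Zeta 2, Alpha 4, Theta 2, Delta 3, Beta 1 (total 16).

Gamma=2; Epsilon=2; Zeta=2; Alpha=4; Theta=2; Delta=3; Beta=1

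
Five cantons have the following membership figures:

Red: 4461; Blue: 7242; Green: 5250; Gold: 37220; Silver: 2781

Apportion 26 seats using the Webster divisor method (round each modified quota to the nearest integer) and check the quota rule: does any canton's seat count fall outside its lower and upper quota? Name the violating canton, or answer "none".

Gold

Standard quotas: Red 2.036, Blue 3.306, Green 2.397, Gold 16.991, Silver 1.270.
Webster allocation: Red 2, Blue 3, Green 2, Gold 18, Silver 1.
Gold has quota 16.991 (lower 16, upper 17) but receives 18 — outside the quota interval.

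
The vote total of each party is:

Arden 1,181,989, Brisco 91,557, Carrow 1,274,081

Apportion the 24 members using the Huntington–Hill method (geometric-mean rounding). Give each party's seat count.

With divisor 106887: modified quotas Arden 11.058, Brisco 0.857, Carrow 11.920.
Geometric-mean thresholds: Arden √(11·12)=11.489, Brisco (min 1), Carrow √(11·12)=11.489.
Each quota rounded against its threshold gives Arden 11, Brisco 1, Carrow 12 (total 24).

Arden: 11; Brisco: 1; Carrow: 12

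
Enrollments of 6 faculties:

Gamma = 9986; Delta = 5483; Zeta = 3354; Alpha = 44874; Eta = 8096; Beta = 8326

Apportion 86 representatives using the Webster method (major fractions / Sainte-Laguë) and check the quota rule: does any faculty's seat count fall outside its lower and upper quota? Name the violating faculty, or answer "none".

Standard quotas: Gamma 10.719, Delta 5.885, Zeta 3.600, Alpha 48.168, Eta 8.690, Beta 8.937.
Webster allocation: Gamma 11, Delta 6, Zeta 4, Alpha 47, Eta 9, Beta 9.
Alpha has quota 48.168 (lower 48, upper 49) but receives 47 — outside the quota interval.

Alpha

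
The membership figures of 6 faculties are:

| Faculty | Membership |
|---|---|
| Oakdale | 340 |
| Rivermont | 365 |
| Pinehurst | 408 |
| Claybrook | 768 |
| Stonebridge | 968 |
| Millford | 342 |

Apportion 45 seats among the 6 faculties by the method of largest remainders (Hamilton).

The standard divisor is 3191/45 ≈ 70.911.
Standard quotas: Oakdale 4.795, Rivermont 5.147, Pinehurst 5.754, Claybrook 10.830, Stonebridge 13.651, Millford 4.823.
Lower quotas: Oakdale 4, Rivermont 5, Pinehurst 5, Claybrook 10, Stonebridge 13, Millford 4 (sum 41, leaving 4 seats).
Remainders in descending order: Claybrook 0.830, Millford 0.823, Oakdale 0.795, Pinehurst 0.754, Stonebridge 0.651, Rivermont 0.147.
Largest remainders: Claybrook, Millford, Oakdale, Pinehurst receive the extra seats.

Oakdale=5, Rivermont=5, Pinehurst=6, Claybrook=11, Stonebridge=13, Millford=5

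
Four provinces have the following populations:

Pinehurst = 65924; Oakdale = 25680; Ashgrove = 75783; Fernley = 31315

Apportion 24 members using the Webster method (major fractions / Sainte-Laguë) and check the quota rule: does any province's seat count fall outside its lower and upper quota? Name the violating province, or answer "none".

none

Standard quotas: Pinehurst 7.963, Oakdale 3.102, Ashgrove 9.153, Fernley 3.782.
Webster allocation: Pinehurst 8, Oakdale 3, Ashgrove 9, Fernley 4.
Every allocation lies between the lower and upper quota.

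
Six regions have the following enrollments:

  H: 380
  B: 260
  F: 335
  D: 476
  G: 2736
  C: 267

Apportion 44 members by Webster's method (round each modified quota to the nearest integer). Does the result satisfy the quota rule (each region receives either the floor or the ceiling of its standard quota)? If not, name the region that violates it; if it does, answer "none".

Standard quotas: H 3.754, B 2.568, F 3.309, D 4.702, G 27.028, C 2.638.
Webster allocation: H 4, B 3, F 3, D 5, G 26, C 3.
G has quota 27.028 (lower 27, upper 28) but receives 26 — outside the quota interval.

G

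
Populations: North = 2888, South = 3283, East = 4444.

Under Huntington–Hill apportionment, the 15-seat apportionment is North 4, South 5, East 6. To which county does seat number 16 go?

Priority for the next seat is population ÷ (√(s·(s+1))).
Priorities: North 645.776, South 599.391, East 685.724.
Highest priority: East.

East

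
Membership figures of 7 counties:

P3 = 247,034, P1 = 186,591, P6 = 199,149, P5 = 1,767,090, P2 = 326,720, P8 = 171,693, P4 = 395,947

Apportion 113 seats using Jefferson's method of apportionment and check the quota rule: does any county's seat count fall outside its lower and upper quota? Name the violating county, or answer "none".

P5

Standard quotas: P3 8.474, P1 6.401, P6 6.831, P5 60.616, P2 11.207, P8 5.889, P4 13.582.
Jefferson allocation: P3 8, P1 6, P6 7, P5 62, P2 11, P8 6, P4 13.
P5 has quota 60.616 (lower 60, upper 61) but receives 62 — outside the quota interval.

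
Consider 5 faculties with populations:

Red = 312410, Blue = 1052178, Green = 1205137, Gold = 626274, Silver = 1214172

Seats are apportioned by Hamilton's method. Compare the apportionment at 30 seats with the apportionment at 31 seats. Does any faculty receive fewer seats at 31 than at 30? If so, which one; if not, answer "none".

At 30 seats: Red 2, Blue 7, Green 8, Gold 5, Silver 8.
At 31 seats: Red 2, Blue 7, Green 9, Gold 4, Silver 9.
Gold drops from 5 to 4.

Gold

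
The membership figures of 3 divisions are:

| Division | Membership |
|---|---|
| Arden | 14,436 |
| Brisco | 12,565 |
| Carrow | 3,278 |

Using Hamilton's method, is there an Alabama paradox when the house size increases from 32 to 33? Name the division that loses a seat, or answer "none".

Carrow

At 32 seats: Arden 15, Brisco 13, Carrow 4.
At 33 seats: Arden 16, Brisco 14, Carrow 3.
Carrow drops from 4 to 3.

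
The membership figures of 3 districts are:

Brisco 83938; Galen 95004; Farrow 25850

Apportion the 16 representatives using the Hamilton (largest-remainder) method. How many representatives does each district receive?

Brisco: 7, Galen: 7, Farrow: 2

The standard divisor is 204792/16 ≈ 12799.5.
Standard quotas: Brisco 6.5579, Galen 7.4225, Farrow 2.0196.
Lower quotas: Brisco 6, Galen 7, Farrow 2 (sum 15, leaving 1 seat).
Remainders in descending order: Brisco 0.5579, Galen 0.4225, Farrow 0.0196.
The surplus seat goes to Brisco.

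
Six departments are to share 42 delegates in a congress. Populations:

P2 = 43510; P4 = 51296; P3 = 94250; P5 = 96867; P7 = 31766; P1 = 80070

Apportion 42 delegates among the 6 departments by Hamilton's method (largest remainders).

P2 5, P4 5, P3 10, P5 10, P7 3, P1 9

Total 397759; standard divisor 397759/42 ≈ 9470.452.
Standard quotas: P2 4.5943, P4 5.4164, P3 9.9520, P5 10.2283, P7 3.3542, P1 8.4547.
Lower quotas: P2 4, P4 5, P3 9, P5 10, P7 3, P1 8 (sum 39, leaving 3 seats).
Remainders in descending order: P3 0.9520, P2 0.5943, P1 0.4547, P4 0.4164, P7 0.3542, P5 0.2283.
Largest remainders: P3, P2, P1 receive the extra seats.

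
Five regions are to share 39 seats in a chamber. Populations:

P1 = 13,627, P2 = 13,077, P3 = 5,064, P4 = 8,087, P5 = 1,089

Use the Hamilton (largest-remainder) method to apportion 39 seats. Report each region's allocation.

P1: 13; P2: 12; P3: 5; P4: 8; P5: 1

The standard divisor is 40944/39 ≈ 1049.846.
Standard quotas: P1 12.9800, P2 12.4561, P3 4.8236, P4 7.7030, P5 1.0373.
Lower quotas: P1 12, P2 12, P3 4, P4 7, P5 1 (sum 36, leaving 3 seats).
Remainders in descending order: P1 0.9800, P3 0.8236, P4 0.7030, P2 0.4561, P5 0.0373.
Largest remainders: P1, P3, P4 receive the extra seats.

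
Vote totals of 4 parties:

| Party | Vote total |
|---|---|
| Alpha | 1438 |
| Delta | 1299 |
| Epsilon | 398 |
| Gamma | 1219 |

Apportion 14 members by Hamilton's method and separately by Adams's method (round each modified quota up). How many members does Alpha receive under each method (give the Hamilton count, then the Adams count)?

5 and 4

Hamilton: Alpha 5, Delta 4, Epsilon 1, Gamma 4.
Adams: Alpha 4, Delta 4, Epsilon 2, Gamma 4.
Alpha gets 5 under Hamilton and 4 under Adams.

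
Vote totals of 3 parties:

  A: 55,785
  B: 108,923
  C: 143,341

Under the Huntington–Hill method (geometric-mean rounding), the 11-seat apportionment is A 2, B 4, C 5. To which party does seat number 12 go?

Priority for the next seat is population ÷ (√(s·(s+1))).
Priorities: A 22774.131, B 24355.923, C 26170.366.
Highest priority: C.

C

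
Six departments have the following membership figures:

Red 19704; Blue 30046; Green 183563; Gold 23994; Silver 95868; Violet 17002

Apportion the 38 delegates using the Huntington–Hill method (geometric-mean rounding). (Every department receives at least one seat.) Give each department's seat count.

With divisor 9861: modified quotas Red 1.998, Blue 3.047, Green 18.615, Gold 2.433, Silver 9.722, Violet 1.724.
Geometric-mean thresholds: Red √(1·2)=1.414, Blue √(3·4)=3.464, Green √(18·19)=18.493, Gold √(2·3)=2.449, Silver √(9·10)=9.487, Violet √(1·2)=1.414.
Each quota rounded against its threshold gives Red 2, Blue 3, Green 19, Gold 2, Silver 10, Violet 2 (total 38).

Red=2, Blue=3, Green=19, Gold=2, Silver=10, Violet=2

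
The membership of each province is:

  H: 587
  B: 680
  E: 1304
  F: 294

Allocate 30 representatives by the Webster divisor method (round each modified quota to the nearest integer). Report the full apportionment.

Standard divisor 2865/30 ≈ 95.5; standard quotas: H 6.147, B 7.120, E 13.654, F 3.079.
Rounding to the nearest integer gives H 6, B 7, E 14, F 3 — total 30, matching the house size, so no adjustment is needed.

H: 6; B: 7; E: 14; F: 3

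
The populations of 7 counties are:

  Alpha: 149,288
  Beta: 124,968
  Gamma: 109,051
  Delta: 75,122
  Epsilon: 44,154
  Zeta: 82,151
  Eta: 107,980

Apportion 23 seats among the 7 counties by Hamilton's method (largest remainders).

Alpha: 5, Beta: 4, Gamma: 4, Delta: 2, Epsilon: 1, Zeta: 3, Eta: 4

The standard divisor is 692714/23 = 30118.
Standard quotas: Alpha 4.9568, Beta 4.1493, Gamma 3.6208, Delta 2.4943, Epsilon 1.4660, Zeta 2.7276, Eta 3.5852.
Lower quotas: Alpha 4, Beta 4, Gamma 3, Delta 2, Epsilon 1, Zeta 2, Eta 3 (sum 19, leaving 4 seats).
Remainders in descending order: Alpha 0.9568, Zeta 0.7276, Gamma 0.6208, Eta 0.5852, Delta 0.4943, Epsilon 0.4660, Beta 0.1493.
The surplus seats go to Alpha, Zeta, Gamma, Eta.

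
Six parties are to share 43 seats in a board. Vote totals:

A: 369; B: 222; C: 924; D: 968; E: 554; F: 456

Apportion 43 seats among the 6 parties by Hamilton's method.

Total 3493; standard divisor 3493/43 ≈ 81.233.
Standard quotas: A 4.543, B 2.733, C 11.375, D 11.916, E 6.820, F 5.614.
Lower quotas: A 4, B 2, C 11, D 11, E 6, F 5 (sum 39, leaving 4 seats).
Remainders in descending order: D 0.916, E 0.820, B 0.733, F 0.614, A 0.543, C 0.375.
The surplus seats go to D, E, B, F.

A 4, B 3, C 11, D 12, E 7, F 6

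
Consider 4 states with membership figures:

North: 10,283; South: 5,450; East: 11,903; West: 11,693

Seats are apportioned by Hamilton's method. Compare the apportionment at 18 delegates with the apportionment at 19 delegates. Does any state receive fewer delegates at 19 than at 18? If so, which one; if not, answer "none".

At 18 seats: North 5, South 3, East 5, West 5.
At 19 seats: North 5, South 2, East 6, West 6.
South drops from 3 to 2.

South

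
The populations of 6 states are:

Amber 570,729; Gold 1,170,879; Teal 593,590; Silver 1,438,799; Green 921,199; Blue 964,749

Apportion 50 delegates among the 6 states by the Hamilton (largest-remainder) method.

Amber 5, Gold 10, Teal 5, Silver 13, Green 8, Blue 9

The standard divisor is 5659945/50 ≈ 113198.9.
Standard quotas: Amber 5.0418, Gold 10.3436, Teal 5.2438, Silver 12.7104, Green 8.1379, Blue 8.5226.
Lower quotas: Amber 5, Gold 10, Teal 5, Silver 12, Green 8, Blue 8 (sum 48, leaving 2 seats).
Remainders in descending order: Silver 0.7104, Blue 0.5226, Gold 0.3436, Teal 0.2438, Green 0.1379, Amber 0.0418.
The surplus seats go to Silver, Blue.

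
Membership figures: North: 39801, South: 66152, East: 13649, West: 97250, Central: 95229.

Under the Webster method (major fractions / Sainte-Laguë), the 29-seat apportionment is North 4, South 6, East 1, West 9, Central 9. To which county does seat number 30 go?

West

Priority for the next seat is population ÷ (current seats + 0.5).
Priorities: North 8844.667, South 10177.231, East 9099.333, West 10236.842, Central 10024.105.
Highest priority: West.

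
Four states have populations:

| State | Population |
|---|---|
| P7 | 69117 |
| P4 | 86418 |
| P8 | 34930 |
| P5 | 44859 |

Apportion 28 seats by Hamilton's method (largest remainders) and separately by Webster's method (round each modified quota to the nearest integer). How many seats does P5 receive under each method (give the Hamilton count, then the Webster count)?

6 and 5

Hamilton: P7 8, P4 10, P8 4, P5 6.
Webster: P7 8, P4 11, P8 4, P5 5.
P5 gets 6 under Hamilton and 5 under Webster.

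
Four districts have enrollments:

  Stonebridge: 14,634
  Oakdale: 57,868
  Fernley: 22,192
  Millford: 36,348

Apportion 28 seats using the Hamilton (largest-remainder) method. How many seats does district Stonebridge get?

3

The standard divisor is 131042/28 ≈ 4680.071.
Standard quotas: Stonebridge 3.1269, Oakdale 12.3648, Fernley 4.7418, Millford 7.7665.
Lower quotas: Stonebridge 3, Oakdale 12, Fernley 4, Millford 7 (sum 26, leaving 2 seats).
Remainders in descending order: Millford 0.7665, Fernley 0.7418, Oakdale 0.3648, Stonebridge 0.1269.
Largest remainders: Millford, Fernley receive the extra seats.
Stonebridge receives 3.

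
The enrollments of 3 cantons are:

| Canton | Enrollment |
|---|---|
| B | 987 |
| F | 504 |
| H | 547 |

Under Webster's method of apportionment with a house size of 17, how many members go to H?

Standard divisor 2038/17 ≈ 119.882; standard quotas: B 8.233, F 4.204, H 4.563.
Rounding to the nearest integer gives B 8, F 4, H 5 — total 17, matching the house size, so no adjustment is needed.
H receives 5.

5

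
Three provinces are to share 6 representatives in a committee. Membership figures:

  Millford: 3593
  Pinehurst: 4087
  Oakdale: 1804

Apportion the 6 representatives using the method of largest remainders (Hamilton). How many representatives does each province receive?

Millford=2, Pinehurst=3, Oakdale=1

Total 9484; standard divisor 9484/6 ≈ 1580.667.
Standard quotas: Millford 2.273, Pinehurst 2.586, Oakdale 1.141.
Lower quotas: Millford 2, Pinehurst 2, Oakdale 1 (sum 5, leaving 1 seat).
Remainders in descending order: Pinehurst 0.586, Millford 0.273, Oakdale 0.141.
The surplus seat goes to Pinehurst.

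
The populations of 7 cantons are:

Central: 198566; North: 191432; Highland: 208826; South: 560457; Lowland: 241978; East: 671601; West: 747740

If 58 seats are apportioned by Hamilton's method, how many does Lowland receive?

5

Total 2820600; standard divisor 2820600/58 ≈ 48631.034.
Standard quotas: Central 4.0831, North 3.9364, Highland 4.2941, South 11.5247, Lowland 4.9758, East 13.8101, West 15.3758.
Lower quotas: Central 4, North 3, Highland 4, South 11, Lowland 4, East 13, West 15 (sum 54, leaving 4 seats).
Remainders in descending order: Lowland 0.9758, North 0.9364, East 0.8101, South 0.5247, West 0.3758, Highland 0.2941, Central 0.0831.
The surplus seats go to Lowland, North, East, South.
Lowland receives 5.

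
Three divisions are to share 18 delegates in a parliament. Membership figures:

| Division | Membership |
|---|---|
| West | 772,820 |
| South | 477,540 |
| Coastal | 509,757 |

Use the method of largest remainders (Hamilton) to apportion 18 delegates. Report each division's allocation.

Standard divisor: 1760117 ÷ 18 ≈ 97784.278.
Standard quotas: West 7.9033, South 4.8836, Coastal 5.2131.
Lower quotas: West 7, South 4, Coastal 5 (sum 16, leaving 2 seats).
Remainders in descending order: West 0.9033, South 0.8836, Coastal 0.2131.
The surplus seats go to West, South.

West 8, South 5, Coastal 5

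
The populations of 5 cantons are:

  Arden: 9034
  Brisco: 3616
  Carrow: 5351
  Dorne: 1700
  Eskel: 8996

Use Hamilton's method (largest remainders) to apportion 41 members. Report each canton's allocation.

The standard divisor is 28697/41 ≈ 699.927.
Standard quotas: Arden 12.9071, Brisco 5.1663, Carrow 7.6451, Dorne 2.4288, Eskel 12.8528.
Lower quotas: Arden 12, Brisco 5, Carrow 7, Dorne 2, Eskel 12 (sum 38, leaving 3 seats).
Remainders in descending order: Arden 0.9071, Eskel 0.8528, Carrow 0.6451, Dorne 0.4288, Brisco 0.1663.
Largest remainders: Arden, Eskel, Carrow receive the extra seats.

Arden=13, Brisco=5, Carrow=8, Dorne=2, Eskel=13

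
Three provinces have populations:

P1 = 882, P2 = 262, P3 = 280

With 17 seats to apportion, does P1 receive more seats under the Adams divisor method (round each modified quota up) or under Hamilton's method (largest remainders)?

Adams: P1 10, P2 3, P3 4.
Hamilton: P1 11, P2 3, P3 3.
P1 gets 10 under Adams and 11 under Hamilton.

Hamilton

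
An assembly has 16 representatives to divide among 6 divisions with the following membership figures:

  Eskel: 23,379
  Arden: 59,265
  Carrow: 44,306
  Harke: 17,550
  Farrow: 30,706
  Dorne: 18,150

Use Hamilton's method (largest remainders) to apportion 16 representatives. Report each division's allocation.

The standard divisor is 193356/16 ≈ 12084.75.
Standard quotas: Eskel 1.9346, Arden 4.9041, Carrow 3.6663, Harke 1.4522, Farrow 2.5409, Dorne 1.5019.
Lower quotas: Eskel 1, Arden 4, Carrow 3, Harke 1, Farrow 2, Dorne 1 (sum 12, leaving 4 seats).
Remainders in descending order: Eskel 0.9346, Arden 0.9041, Carrow 0.6663, Farrow 0.5409, Dorne 0.5019, Harke 0.4522.
The surplus seats go to Eskel, Arden, Carrow, Farrow.

Eskel 2; Arden 5; Carrow 4; Harke 1; Farrow 3; Dorne 1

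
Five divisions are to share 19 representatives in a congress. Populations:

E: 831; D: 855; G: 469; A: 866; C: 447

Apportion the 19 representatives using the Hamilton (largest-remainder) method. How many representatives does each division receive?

Total 3468; standard divisor 3468/19 ≈ 182.526.
Standard quotas: E 4.553, D 4.684, G 2.569, A 4.745, C 2.449.
Lower quotas: E 4, D 4, G 2, A 4, C 2 (sum 16, leaving 3 seats).
Remainders in descending order: A 0.745, D 0.684, G 0.569, E 0.553, C 0.449.
The surplus seats go to A, D, G.

E 4, D 5, G 3, A 5, C 2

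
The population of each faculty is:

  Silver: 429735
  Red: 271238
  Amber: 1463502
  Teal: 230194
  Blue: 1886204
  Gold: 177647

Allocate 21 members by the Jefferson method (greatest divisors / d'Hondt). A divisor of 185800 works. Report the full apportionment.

With modified divisor 185800: modified quotas Silver 2.313, Red 1.460, Amber 7.877, Teal 1.239, Blue 10.152, Gold 0.956.
Rounding down: Silver 2, Red 1, Amber 7, Teal 1, Blue 10, Gold 0 (total 21).

Silver 2, Red 1, Amber 7, Teal 1, Blue 10, Gold 0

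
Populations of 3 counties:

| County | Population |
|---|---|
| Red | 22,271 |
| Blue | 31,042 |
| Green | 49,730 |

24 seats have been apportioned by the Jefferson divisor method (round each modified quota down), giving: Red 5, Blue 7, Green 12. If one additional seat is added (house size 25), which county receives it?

Priority for the next seat is population ÷ (current seats + 1).
Priorities: Red 3711.833, Blue 3880.250, Green 3825.385.
Highest priority: Blue.

Blue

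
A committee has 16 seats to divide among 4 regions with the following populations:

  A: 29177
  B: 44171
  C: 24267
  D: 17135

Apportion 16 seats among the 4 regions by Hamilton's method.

Total 114750; standard divisor 114750/16 ≈ 7171.875.
Standard quotas: A 4.0683, B 6.1589, C 3.3836, D 2.3892.
Lower quotas: A 4, B 6, C 3, D 2 (sum 15, leaving 1 seat).
Remainders in descending order: D 0.3892, C 0.3836, B 0.1589, A 0.0683.
Largest remainder: D receives the extra seat.

A 4, B 6, C 3, D 3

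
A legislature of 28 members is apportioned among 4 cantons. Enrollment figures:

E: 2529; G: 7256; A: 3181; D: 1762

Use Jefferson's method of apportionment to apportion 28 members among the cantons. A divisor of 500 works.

With modified divisor 500: modified quotas E 5.058, G 14.512, A 6.362, D 3.524.
Rounding down: E 5, G 14, A 6, D 3 (total 28).

E: 5, G: 14, A: 6, D: 3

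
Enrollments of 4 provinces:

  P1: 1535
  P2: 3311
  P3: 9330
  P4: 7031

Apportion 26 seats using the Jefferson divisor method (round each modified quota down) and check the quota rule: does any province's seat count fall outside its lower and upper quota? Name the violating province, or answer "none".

Standard quotas: P1 1.882, P2 4.059, P3 11.439, P4 8.620.
Jefferson allocation: P1 1, P2 4, P3 12, P4 9.
Every allocation lies between the lower and upper quota.

none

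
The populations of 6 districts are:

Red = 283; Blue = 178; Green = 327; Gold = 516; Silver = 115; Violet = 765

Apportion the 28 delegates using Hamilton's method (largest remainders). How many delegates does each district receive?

Total 2184; standard divisor 2184/28 = 78.
Standard quotas: Red 3.628, Blue 2.282, Green 4.192, Gold 6.615, Silver 1.474, Violet 9.808.
Lower quotas: Red 3, Blue 2, Green 4, Gold 6, Silver 1, Violet 9 (sum 25, leaving 3 seats).
Remainders in descending order: Violet 0.808, Red 0.628, Gold 0.615, Silver 0.474, Blue 0.282, Green 0.192.
Largest remainders: Violet, Red, Gold receive the extra seats.

Red: 4, Blue: 2, Green: 4, Gold: 7, Silver: 1, Violet: 10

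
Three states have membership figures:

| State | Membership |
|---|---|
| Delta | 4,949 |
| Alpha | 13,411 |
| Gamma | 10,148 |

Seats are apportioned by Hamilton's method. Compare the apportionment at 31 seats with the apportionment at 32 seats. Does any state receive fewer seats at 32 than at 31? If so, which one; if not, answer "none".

At 31 seats: Delta 5, Alpha 15, Gamma 11.
At 32 seats: Delta 6, Alpha 15, Gamma 11.
No state's allocation decreased.

none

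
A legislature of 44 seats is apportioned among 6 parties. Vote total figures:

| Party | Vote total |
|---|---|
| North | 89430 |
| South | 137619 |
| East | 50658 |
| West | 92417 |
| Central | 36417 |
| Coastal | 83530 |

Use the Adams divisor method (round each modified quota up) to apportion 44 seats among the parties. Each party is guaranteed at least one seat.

Standard divisor 490071/44 ≈ 11137.977; standard quotas: North 8.029, South 12.356, East 4.548, West 8.297, Central 3.270, Coastal 7.500.
Rounding up gives 9, 13, 5, 9, 4, 8 = 48 seats, so the divisor must be adjusted.
With modified divisor 12000: modified quotas North 7.452, South 11.468, East 4.221, West 7.701, Central 3.035, Coastal 6.961.
Rounding up: North 8, South 12, East 5, West 8, Central 4, Coastal 7 (total 44).

North: 8, South: 12, East: 5, West: 8, Central: 4, Coastal: 7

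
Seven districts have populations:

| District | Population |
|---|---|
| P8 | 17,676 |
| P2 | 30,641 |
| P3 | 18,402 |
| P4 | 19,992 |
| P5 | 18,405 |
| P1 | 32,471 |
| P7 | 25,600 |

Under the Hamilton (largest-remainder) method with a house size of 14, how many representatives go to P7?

The standard divisor is 163187/14 ≈ 11656.214.
Standard quotas: P8 1.5164, P2 2.6287, P3 1.5787, P4 1.7151, P5 1.5790, P1 2.7857, P7 2.1963.
Lower quotas: P8 1, P2 2, P3 1, P4 1, P5 1, P1 2, P7 2 (sum 10, leaving 4 seats).
Remainders in descending order: P1 0.7857, P4 0.7151, P2 0.6287, P5 0.5790, P3 0.5787, P8 0.5164, P7 0.1963.
The surplus seats go to P1, P4, P2, P5.
P7 receives 2.

2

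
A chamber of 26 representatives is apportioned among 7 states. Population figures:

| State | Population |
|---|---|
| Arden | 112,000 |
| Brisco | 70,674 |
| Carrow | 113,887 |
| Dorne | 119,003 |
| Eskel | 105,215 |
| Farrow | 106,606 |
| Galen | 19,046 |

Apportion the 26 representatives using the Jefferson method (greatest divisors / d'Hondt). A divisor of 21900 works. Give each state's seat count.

With modified divisor 21900: modified quotas Arden 5.114, Brisco 3.227, Carrow 5.200, Dorne 5.434, Eskel 4.804, Farrow 4.868, Galen 0.870.
Rounding down: Arden 5, Brisco 3, Carrow 5, Dorne 5, Eskel 4, Farrow 4, Galen 0 (total 26).

Arden 5; Brisco 3; Carrow 5; Dorne 5; Eskel 4; Farrow 4; Galen 0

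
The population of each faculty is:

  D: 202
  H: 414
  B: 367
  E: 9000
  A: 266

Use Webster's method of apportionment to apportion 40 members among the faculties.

Standard divisor 10249/40 ≈ 256.225; standard quotas: D 0.788, H 1.616, B 1.432, E 35.125, A 1.038.
Rounding to the nearest integer gives D 1, H 2, B 1, E 35, A 1 — total 40, matching the house size, so no adjustment is needed.

D 1, H 2, B 1, E 35, A 1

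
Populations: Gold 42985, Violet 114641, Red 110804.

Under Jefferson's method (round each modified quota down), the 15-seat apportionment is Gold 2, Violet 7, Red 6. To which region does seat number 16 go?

Red

Priority for the next seat is population ÷ (current seats + 1).
Priorities: Gold 14328.333, Violet 14330.125, Red 15829.143.
Highest priority: Red.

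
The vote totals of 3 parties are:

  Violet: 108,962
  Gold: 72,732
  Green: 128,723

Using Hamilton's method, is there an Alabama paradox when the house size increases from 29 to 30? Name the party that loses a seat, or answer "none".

none

At 29 seats: Violet 10, Gold 7, Green 12.
At 30 seats: Violet 11, Gold 7, Green 12.
No party's allocation decreased.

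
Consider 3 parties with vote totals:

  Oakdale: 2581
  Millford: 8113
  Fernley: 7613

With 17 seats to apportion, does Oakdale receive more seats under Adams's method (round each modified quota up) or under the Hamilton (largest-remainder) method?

Adams

Adams: Oakdale 3, Millford 7, Fernley 7.
Hamilton: Oakdale 2, Millford 8, Fernley 7.
Oakdale gets 3 under Adams and 2 under Hamilton.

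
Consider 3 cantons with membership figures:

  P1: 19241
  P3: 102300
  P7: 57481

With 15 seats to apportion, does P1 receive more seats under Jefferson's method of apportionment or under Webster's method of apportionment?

Webster

Jefferson: P1 1, P3 9, P7 5.
Webster: P1 2, P3 8, P7 5.
P1 gets 1 under Jefferson and 2 under Webster.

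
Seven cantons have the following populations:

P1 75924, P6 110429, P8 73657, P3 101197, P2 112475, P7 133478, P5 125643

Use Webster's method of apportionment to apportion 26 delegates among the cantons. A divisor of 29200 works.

With modified divisor 29200: modified quotas P1 2.600, P6 3.782, P8 2.522, P3 3.466, P2 3.852, P7 4.571, P5 4.303.
Rounding to the nearest integer: P1 3, P6 4, P8 3, P3 3, P2 4, P7 5, P5 4 (total 26).

P1 3, P6 4, P8 3, P3 3, P2 4, P7 5, P5 4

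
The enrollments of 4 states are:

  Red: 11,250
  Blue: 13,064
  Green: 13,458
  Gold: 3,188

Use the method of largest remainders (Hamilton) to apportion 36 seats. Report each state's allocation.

Standard divisor: 40960 ÷ 36 ≈ 1137.778.
Standard quotas: Red 9.8877, Blue 11.4820, Green 11.8283, Gold 2.8020.
Lower quotas: Red 9, Blue 11, Green 11, Gold 2 (sum 33, leaving 3 seats).
Remainders in descending order: Red 0.8877, Green 0.8283, Gold 0.8020, Blue 0.4820.
The surplus seats go to Red, Green, Gold.

Red 10, Blue 11, Green 12, Gold 3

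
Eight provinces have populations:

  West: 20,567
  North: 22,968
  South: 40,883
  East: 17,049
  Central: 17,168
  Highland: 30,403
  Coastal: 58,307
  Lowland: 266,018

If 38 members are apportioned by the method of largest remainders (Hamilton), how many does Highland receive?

The standard divisor is 473363/38 ≈ 12456.921.
Standard quotas: West 1.6511, North 1.8438, South 3.2820, East 1.3686, Central 1.3782, Highland 2.4407, Coastal 4.6807, Lowland 21.3550.
Lower quotas: West 1, North 1, South 3, East 1, Central 1, Highland 2, Coastal 4, Lowland 21 (sum 34, leaving 4 seats).
Remainders in descending order: North 0.8438, Coastal 0.6807, West 0.6511, Highland 0.4407, Central 0.3782, East 0.3686, Lowland 0.3550, South 0.2820.
Largest remainders: North, Coastal, West, Highland receive the extra seats.
Highland receives 3.

3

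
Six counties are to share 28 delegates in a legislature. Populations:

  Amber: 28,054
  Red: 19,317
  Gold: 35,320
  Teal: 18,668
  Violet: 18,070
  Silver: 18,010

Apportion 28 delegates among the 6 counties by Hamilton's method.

Total 137439; standard divisor 137439/28 ≈ 4908.536.
Standard quotas: Amber 5.7154, Red 3.9354, Gold 7.1956, Teal 3.8032, Violet 3.6813, Silver 3.6691.
Lower quotas: Amber 5, Red 3, Gold 7, Teal 3, Violet 3, Silver 3 (sum 24, leaving 4 seats).
Remainders in descending order: Red 0.9354, Teal 0.8032, Amber 0.7154, Violet 0.6813, Silver 0.6691, Gold 0.1956.
The surplus seats go to Red, Teal, Amber, Violet.

Amber 6, Red 4, Gold 7, Teal 4, Violet 4, Silver 3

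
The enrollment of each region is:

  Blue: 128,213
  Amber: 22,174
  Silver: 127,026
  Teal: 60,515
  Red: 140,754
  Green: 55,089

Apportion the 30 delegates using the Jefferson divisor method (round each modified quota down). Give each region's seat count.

Standard divisor 533771/30 ≈ 17792.367; standard quotas: Blue 7.206, Amber 1.246, Silver 7.139, Teal 3.401, Red 7.911, Green 3.096.
Rounding down gives 7, 1, 7, 3, 7, 3 = 28 seats, so the divisor must be adjusted.
With modified divisor 15950: modified quotas Blue 8.038, Amber 1.390, Silver 7.964, Teal 3.794, Red 8.825, Green 3.454.
Rounding down: Blue 8, Amber 1, Silver 7, Teal 3, Red 8, Green 3 (total 30).

Blue 8; Amber 1; Silver 7; Teal 3; Red 8; Green 3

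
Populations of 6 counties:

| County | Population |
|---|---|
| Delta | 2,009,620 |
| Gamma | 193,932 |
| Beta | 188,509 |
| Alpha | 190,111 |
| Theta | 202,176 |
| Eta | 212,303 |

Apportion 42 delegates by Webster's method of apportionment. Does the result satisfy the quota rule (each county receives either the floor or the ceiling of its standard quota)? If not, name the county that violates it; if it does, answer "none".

Delta

Standard quotas: Delta 28.166, Gamma 2.718, Beta 2.642, Alpha 2.665, Theta 2.834, Eta 2.976.
Webster allocation: Delta 27, Gamma 3, Beta 3, Alpha 3, Theta 3, Eta 3.
Delta has quota 28.166 (lower 28, upper 29) but receives 27 — outside the quota interval.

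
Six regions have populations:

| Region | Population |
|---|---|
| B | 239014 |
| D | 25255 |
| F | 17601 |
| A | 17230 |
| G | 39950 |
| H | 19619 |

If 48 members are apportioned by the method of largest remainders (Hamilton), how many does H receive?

3

Total 358669; standard divisor 358669/48 ≈ 7472.271.
Standard quotas: B 31.9868, D 3.3798, F 2.3555, A 2.3059, G 5.3464, H 2.6256.
Lower quotas: B 31, D 3, F 2, A 2, G 5, H 2 (sum 45, leaving 3 seats).
Remainders in descending order: B 0.9868, H 0.6256, D 0.3798, F 0.3555, G 0.3464, A 0.3059.
The surplus seats go to B, H, D.
H receives 3.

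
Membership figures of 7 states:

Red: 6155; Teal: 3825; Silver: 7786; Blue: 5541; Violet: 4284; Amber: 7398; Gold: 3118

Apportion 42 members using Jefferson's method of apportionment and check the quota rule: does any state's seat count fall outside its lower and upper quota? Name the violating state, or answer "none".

Standard quotas: Red 6.784, Teal 4.216, Silver 8.581, Blue 6.107, Violet 4.722, Amber 8.154, Gold 3.437.
Jefferson allocation: Red 7, Teal 4, Silver 9, Blue 6, Violet 5, Amber 8, Gold 3.
Every allocation lies between the lower and upper quota.

none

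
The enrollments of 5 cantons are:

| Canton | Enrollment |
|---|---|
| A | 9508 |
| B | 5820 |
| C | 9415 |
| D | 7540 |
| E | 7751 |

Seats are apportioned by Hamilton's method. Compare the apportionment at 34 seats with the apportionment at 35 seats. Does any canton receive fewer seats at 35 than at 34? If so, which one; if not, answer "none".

none

At 34 seats: A 8, B 5, C 8, D 6, E 7.
At 35 seats: A 8, B 5, C 8, D 7, E 7.
No canton's allocation decreased.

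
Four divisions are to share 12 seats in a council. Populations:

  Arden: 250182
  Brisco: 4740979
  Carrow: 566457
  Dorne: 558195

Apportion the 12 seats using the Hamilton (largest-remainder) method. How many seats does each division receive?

Standard divisor: 6115813 ÷ 12 ≈ 509651.083.
Standard quotas: Arden 0.4909, Brisco 9.3024, Carrow 1.1115, Dorne 1.0952.
Lower quotas: Arden 0, Brisco 9, Carrow 1, Dorne 1 (sum 11, leaving 1 seat).
Remainders in descending order: Arden 0.4909, Brisco 0.3024, Carrow 0.1115, Dorne 0.0952.
Largest remainder: Arden receives the extra seat.

Arden 1, Brisco 9, Carrow 1, Dorne 1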